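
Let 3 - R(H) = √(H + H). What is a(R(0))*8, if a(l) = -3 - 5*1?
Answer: -64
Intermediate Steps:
R(H) = 3 - √2*√H (R(H) = 3 - √(H + H) = 3 - √(2*H) = 3 - √2*√H)
a(l) = -8 (a(l) = -3 - 5 = -8)
a(R(0))*8 = -8*8 = -64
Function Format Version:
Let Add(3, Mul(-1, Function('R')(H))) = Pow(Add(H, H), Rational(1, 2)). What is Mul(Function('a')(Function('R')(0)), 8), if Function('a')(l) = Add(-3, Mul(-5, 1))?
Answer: -64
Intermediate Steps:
Function('R')(H) = Add(3, Mul(-1, Pow(2, Rational(1, 2)), Pow(H, Rational(1, 2)))) (Function('R')(H) = Add(3, Mul(-1, Pow(Add(H, H), Rational(1, 2)))) = Add(3, Mul(-1, Pow(Mul(2, H), Rational(1, 2)))) = Add(3, Mul(-1, Mul(Pow(2, Rational(1, 2)), Pow(H, Rational(1, 2))))) = Add(3, Mul(-1, Pow(2, Rational(1, 2)), Pow(H, Rational(1, 2)))))
Function('a')(l) = -8 (Function('a')(l) = Add(-3, -5) = -8)
Mul(Function('a')(Function('R')(0)), 8) = Mul(-8, 8) = -64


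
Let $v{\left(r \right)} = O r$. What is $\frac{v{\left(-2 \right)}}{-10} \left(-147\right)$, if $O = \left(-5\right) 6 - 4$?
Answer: $\frac{4998}{5} \approx 999.6$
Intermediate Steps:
$O = -34$ ($O = -30 - 4 = -34$)
$v{\left(r \right)} = - 34 r$
$\frac{v{\left(-2 \right)}}{-10} \left(-147\right) = \frac{\left(-34\right) \left(-2\right)}{-10} \left(-147\right) = 68 \left(- \frac{1}{10}\right) \left(-147\right) = \left(- \frac{34}{5}\right) \left(-147\right) = \frac{4998}{5}$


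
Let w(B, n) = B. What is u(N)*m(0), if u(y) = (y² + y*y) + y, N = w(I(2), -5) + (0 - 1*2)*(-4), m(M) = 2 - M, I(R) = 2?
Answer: 420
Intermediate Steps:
N = 10 (N = 2 + (0 - 1*2)*(-4) = 2 + (0 - 2)*(-4) = 2 - 2*(-4) = 2 + 8 = 10)
u(y) = y + 2*y² (u(y) = (y² + y²) + y = 2*y² + y = y + 2*y²)
u(N)*m(0) = (10*(1 + 2*10))*(2 - 1*0) = (10*(1 + 20))*(2 + 0) = (10*21)*2 = 210*2 = 420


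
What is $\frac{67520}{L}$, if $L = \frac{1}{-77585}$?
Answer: $-5238539200$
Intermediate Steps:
$L = - \frac{1}{77585} \approx -1.2889 \cdot 10^{-5}$
$\frac{67520}{L} = \frac{67520}{- \frac{1}{77585}} = 67520 \left(-77585\right) = -5238539200$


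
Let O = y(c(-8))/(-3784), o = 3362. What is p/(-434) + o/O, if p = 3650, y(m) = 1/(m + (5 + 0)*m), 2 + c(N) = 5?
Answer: -49691383873/217 ≈ -2.2899e+8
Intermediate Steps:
c(N) = 3 (c(N) = -2 + 5 = 3)
y(m) = 1/(6*m) (y(m) = 1/(m + 5*m) = 1/(6*m))
O = -1/68112 (O = ((⅙)/3)/(-3784) = ((⅙)*(⅓))*(-1/3784) = (1/18)*(-1/3784) = -1/68112 ≈ -1.4682e-5)
p/(-434) + o/O = 3650/(-434) + 3362/(-1/68112) = 3650*(-1/434) + 3362*(-68112) = -1825/217 - 228992544 = -49691383873/217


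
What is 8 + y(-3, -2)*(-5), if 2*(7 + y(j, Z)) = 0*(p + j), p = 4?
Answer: 43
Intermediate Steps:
y(j, Z) = -7 (y(j, Z) = -7 + (0*(4 + j))/2 = -7 + (½)*0 = -7 + 0 = -7)
8 + y(-3, -2)*(-5) = 8 - 7*(-5) = 8 + 35 = 43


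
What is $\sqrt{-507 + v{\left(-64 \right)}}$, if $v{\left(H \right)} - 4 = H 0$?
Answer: $i \sqrt{503} \approx 22.428 i$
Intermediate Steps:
$v{\left(H \right)} = 4$ ($v{\left(H \right)} = 4 + H 0 = 4 + 0 = 4$)
$\sqrt{-507 + v{\left(-64 \right)}} = \sqrt{-507 + 4} = \sqrt{-503} = i \sqrt{503}$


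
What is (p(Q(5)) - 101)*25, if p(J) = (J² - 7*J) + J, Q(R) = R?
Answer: -2650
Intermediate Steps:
p(J) = J² - 6*J
(p(Q(5)) - 101)*25 = (5*(-6 + 5) - 101)*25 = (5*(-1) - 101)*25 = (-5 - 101)*25 = -106*25 = -2650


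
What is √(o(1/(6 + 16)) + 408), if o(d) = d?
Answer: √197494/22 ≈ 20.200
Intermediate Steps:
√(o(1/(6 + 16)) + 408) = √(1/(6 + 16) + 408) = √(1/22 + 408) = √(8977/22) = √197494/22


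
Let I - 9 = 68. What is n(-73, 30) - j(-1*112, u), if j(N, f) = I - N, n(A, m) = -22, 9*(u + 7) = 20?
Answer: -211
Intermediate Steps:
u = -43/9 (u = -7 + (1/9)*20 = -7 + 20/9 = -43/9 ≈ -4.7778)
I = 77 (I = 9 + 68 = 77)
j(N, f) = 77 - N
n(-73, 30) - j(-1*112, u) = -22 - (77 - (-1)*112) = -22 - (77 - 1*(-112)) = -22 - (77 + 112) = -22 - 1*189 = -22 - 189 = -211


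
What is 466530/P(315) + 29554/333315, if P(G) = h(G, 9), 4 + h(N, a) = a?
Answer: 31100318944/333315 ≈ 93306.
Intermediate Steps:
h(N, a) = -4 + a
P(G) = 5 (P(G) = -4 + 9 = 5)
466530/P(315) + 29554/333315 = 466530/5 + 29554/333315 = 466530*(⅕) + 29554*(1/333315) = 93306 + 29554/333315 = 31100318944/333315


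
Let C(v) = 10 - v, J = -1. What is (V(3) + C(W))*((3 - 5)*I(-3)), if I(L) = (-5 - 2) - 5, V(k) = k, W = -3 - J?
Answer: 360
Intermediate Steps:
W = -2 (W = -3 - 1*(-1) = -3 + 1 = -2)
I(L) = -12 (I(L) = -7 - 5 = -12)
(V(3) + C(W))*((3 - 5)*I(-3)) = (3 + (10 - 1*(-2)))*((3 - 5)*(-12)) = (3 + (10 + 2))*(-2*(-12)) = (3 + 12)*24 = 15*24 = 360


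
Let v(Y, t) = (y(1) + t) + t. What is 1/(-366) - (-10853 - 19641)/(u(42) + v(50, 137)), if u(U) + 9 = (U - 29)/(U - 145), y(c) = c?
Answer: 1149535427/10022910 ≈ 114.69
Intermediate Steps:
v(Y, t) = 1 + 2*t (v(Y, t) = (1 + t) + t = 1 + 2*t)
u(U) = -9 + (-29 + U)/(-145 + U) (u(U) = -9 + (U - 29)/(U - 145) = -9 + (-29 + U)/(-145 + U))
1/(-366) - (-10853 - 19641)/(u(42) + v(50, 137)) = 1/(-366) - (-10853 - 19641)/(4*(319 - 2*42)/(-145 + 42) + (1 + 2*137)) = -1/366 - (-30494)/(4*(319 - 84)/(-103) + (1 + 274)) = -1/366 - (-30494)/(4*(-1/103)*235 + 275) = -1/366 - (-30494)/(-940/103 + 275) = -1/366 - (-30494)/27385/103 = -1/366 - (-30494)*103/27385 = -1/366 - 1*(-3140882/27385) = -1/366 + 3140882/27385 = 1149535427/10022910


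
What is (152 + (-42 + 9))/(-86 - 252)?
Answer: -119/338 ≈ -0.35207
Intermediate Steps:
(152 + (-42 + 9))/(-86 - 252) = (152 - 33)/(-338) = 119*(-1/338) = -119/338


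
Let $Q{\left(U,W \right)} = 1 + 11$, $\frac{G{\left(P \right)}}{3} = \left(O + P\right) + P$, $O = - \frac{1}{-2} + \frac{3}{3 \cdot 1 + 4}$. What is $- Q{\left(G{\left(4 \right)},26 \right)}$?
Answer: $-12$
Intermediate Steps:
$O = \frac{13}{14}$ ($O = \left(-1\right) \left(- \frac{1}{2}\right) + \frac{3}{3 + 4} = \frac{1}{2} + \frac{3}{7} = \frac{13}{14} \approx 0.92857$)
$G{\left(P \right)} = \frac{39}{14} + 6 P$ ($G{\left(P \right)} = 3 \left(\left(\frac{13}{14} + P\right) + P\right) = 3 \left(\frac{13}{14} + 2 P\right) = \frac{39}{14} + 6 P$)
$Q{\left(U,W \right)} = 12$
$- Q{\left(G{\left(4 \right)},26 \right)} = \left(-1\right) 12 = -12$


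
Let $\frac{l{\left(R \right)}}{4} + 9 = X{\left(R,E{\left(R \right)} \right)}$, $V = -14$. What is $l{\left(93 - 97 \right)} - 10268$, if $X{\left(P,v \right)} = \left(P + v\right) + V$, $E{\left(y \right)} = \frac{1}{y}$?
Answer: $-10377$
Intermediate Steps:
$X{\left(P,v \right)} = -14 + P + v$ ($X{\left(P,v \right)} = \left(P + v\right) - 14 = -14 + P + v$)
$l{\left(R \right)} = -92 + 4 R + \frac{4}{R}$ ($l{\left(R \right)} = -36 + 4 \left(-14 + R + \frac{1}{R}\right) = -36 + \left(-56 + 4 R + \frac{4}{R}\right) = -92 + 4 R + \frac{4}{R}$)
$l{\left(93 - 97 \right)} - 10268 = \left(-92 + 4 \left(93 - 97\right) + \frac{4}{93 - 97}\right) - 10268 = \left(-92 + 4 \left(-4\right) + \frac{4}{-4}\right) - 10268 = \left(-92 - 16 + 4 \left(- \frac{1}{4}\right)\right) - 10268 = \left(-92 - 16 - 1\right) - 10268 = -109 - 10268 = -10377$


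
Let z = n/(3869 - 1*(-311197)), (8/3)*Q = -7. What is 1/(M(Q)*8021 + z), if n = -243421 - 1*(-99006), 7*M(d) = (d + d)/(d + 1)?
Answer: 315066/1166229917 ≈ 0.00027016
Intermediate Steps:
Q = -21/8 (Q = (3/8)*(-7) = -21/8 ≈ -2.6250)
M(d) = 2*d/(7*(1 + d)) (M(d) = ((d + d)/(d + 1))/7 = ((2*d)/(1 + d))/7 = (2*d/(1 + d))/7 = 2*d/(7*(1 + d)))
n = -144415 (n = -243421 + 99006 = -144415)
z = -144415/315066 (z = -144415/(3869 - 1*(-311197)) = -144415/(3869 + 311197) = -144415/315066 ≈ -0.45836)
1/(M(Q)*8021 + z) = 1/(((2/7)*(-21/8)/(1 - 21/8))*8021 - 144415/315066) = 1/(((2/7)*(-21/8)/(-13/8))*8021 - 144415/315066) = 1/(((2/7)*(-21/8)*(-8/13))*8021 - 144415/315066) = 1/((6/13)*8021 - 144415/315066) = 1/(3702 - 144415/315066) = 1/(1166229917/315066) = 315066/1166229917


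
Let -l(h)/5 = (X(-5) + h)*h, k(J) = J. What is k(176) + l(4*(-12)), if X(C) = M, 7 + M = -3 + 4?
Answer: -12784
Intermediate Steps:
M = -6 (M = -7 + (-3 + 4) = -7 + 1 = -6)
X(C) = -6
l(h) = -5*h*(-6 + h) (l(h) = -5*(-6 + h)*h = -5*h*(-6 + h))
k(176) + l(4*(-12)) = 176 + 5*(4*(-12))*(6 - 4*(-12)) = 176 + 5*(-48)*(6 - 1*(-48)) = 176 + 5*(-48)*(6 + 48) = 176 + 5*(-48)*54 = 176 - 12960 = -12784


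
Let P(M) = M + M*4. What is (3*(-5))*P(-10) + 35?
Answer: 785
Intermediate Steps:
P(M) = 5*M (P(M) = M + 4*M = 5*M)
(3*(-5))*P(-10) + 35 = (3*(-5))*(5*(-10)) + 35 = -15*(-50) + 35 = 750 + 35 = 785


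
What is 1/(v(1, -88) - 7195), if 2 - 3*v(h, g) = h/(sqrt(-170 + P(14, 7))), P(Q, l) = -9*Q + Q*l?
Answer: -12820302/92233526023 - 9*I*sqrt(22)/92233526023 ≈ -0.000139 - 4.5768e-10*I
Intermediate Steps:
v(h, g) = 2/3 + I*h*sqrt(22)/198 (v(h, g) = 2/3 - h/(3*(sqrt(-170 + 14*(-9 + 7)))) = 2/3 - h/(3*(sqrt(-170 + 14*(-2)))) = 2/3 - h/(3*(sqrt(-170 - 28))) = 2/3 - h/(3*(sqrt(-198))) = 2/3 - h/(3*(3*I*sqrt(22))) = 2/3 - h*(-I*sqrt(22)/66)/3 = 2/3 - (-1)*I*h*sqrt(22)/198 = 2/3 + I*h*sqrt(22)/198)
1/(v(1, -88) - 7195) = 1/((2/3 + (1/198)*I*1*sqrt(22)) - 7195) = 1/((2/3 + I*sqrt(22)/198) - 7195) = 1/(-21583/3 + I*sqrt(22)/198)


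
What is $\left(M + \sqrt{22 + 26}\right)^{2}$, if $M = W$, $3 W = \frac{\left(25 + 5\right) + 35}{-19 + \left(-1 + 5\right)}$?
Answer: $\frac{4057}{81} - \frac{104 \sqrt{3}}{9} \approx 30.072$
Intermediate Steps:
$W = - \frac{13}{9}$ ($W = \frac{\left(\left(25 + 5\right) + 35\right) \frac{1}{-19 + \left(-1 + 5\right)}}{3} = \frac{\left(30 + 35\right) \frac{1}{-19 + 4}}{3} = \frac{65 \frac{1}{-15}}{3} = \frac{65 \left(- \frac{1}{15}\right)}{3} = \frac{1}{3} \left(- \frac{13}{3}\right) = - \frac{13}{9} \approx -1.4444$)
$M = - \frac{13}{9} \approx -1.4444$
$\left(M + \sqrt{22 + 26}\right)^{2} = \left(- \frac{13}{9} + \sqrt{22 + 26}\right)^{2} = \left(- \frac{13}{9} + \sqrt{48}\right)^{2} = \left(- \frac{13}{9} + 4 \sqrt{3}\right)^{2}$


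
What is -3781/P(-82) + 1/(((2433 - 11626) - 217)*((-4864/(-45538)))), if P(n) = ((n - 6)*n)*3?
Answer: -5438846377/30963567360 ≈ -0.17565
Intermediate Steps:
P(n) = 3*n*(-6 + n) (P(n) = ((-6 + n)*n)*3 = (n*(-6 + n))*3 = 3*n*(-6 + n))
-3781/P(-82) + 1/(((2433 - 11626) - 217)*((-4864/(-45538)))) = -3781*(-1/(246*(-6 - 82))) + 1/(((2433 - 11626) - 217)*((-4864/(-45538)))) = -3781/(3*(-82)*(-88)) + 1/((-9193 - 217)*((-4864*(-1/45538)))) = -3781/21648 + 1/((-9410)*(2432/22769)) = -3781*1/21648 - 1/9410*22769/2432 = -3781/21648 - 22769/22885120 = -5438846377/30963567360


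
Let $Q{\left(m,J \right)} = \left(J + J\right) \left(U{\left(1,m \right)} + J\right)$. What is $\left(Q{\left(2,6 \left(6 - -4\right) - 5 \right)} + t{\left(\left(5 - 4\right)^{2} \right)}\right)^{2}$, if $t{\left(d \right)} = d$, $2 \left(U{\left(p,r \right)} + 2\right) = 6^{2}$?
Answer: $61011721$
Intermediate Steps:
$U{\left(p,r \right)} = 16$ ($U{\left(p,r \right)} = -2 + \frac{6^{2}}{2} = -2 + \frac{1}{2} \cdot 36 = -2 + 18 = 16$)
$Q{\left(m,J \right)} = 2 J \left(16 + J\right)$ ($Q{\left(m,J \right)} = \left(J + J\right) \left(16 + J\right) = 2 J \left(16 + J\right)$)
$\left(Q{\left(2,6 \left(6 - -4\right) - 5 \right)} + t{\left(\left(5 - 4\right)^{2} \right)}\right)^{2} = \left(2 \left(6 \left(6 - -4\right) - 5\right) \left(16 - \left(5 - 6 \left(6 - -4\right)\right)\right) + \left(5 - 4\right)^{2}\right)^{2} = \left(2 \left(6 \left(6 + 4\right) - 5\right) \left(16 - \left(5 - 6 \left(6 + 4\right)\right)\right) + 1^{2}\right)^{2} = \left(2 \left(6 \cdot 10 - 5\right) \left(16 + \left(6 \cdot 10 - 5\right)\right) + 1\right)^{2} = \left(2 \left(60 - 5\right) \left(16 + \left(60 - 5\right)\right) + 1\right)^{2} = \left(2 \cdot 55 \left(16 + 55\right) + 1\right)^{2} = \left(2 \cdot 55 \cdot 71 + 1\right)^{2} = \left(7810 + 1\right)^{2} = 7811^{2} = 61011721$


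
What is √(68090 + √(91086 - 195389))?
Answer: √(68090 + I*√104303) ≈ 260.94 + 0.6188*I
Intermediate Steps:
√(68090 + √(91086 - 195389)) = √(68090 + √(-104303)) = √(68090 + I*√104303)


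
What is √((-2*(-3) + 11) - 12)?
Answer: √5 ≈ 2.2361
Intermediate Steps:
√((-2*(-3) + 11) - 12) = √((6 + 11) - 12) = √(17 - 12) = √5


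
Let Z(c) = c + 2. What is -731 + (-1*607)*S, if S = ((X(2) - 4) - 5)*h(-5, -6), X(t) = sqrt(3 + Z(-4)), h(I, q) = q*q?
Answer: 174085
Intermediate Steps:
Z(c) = 2 + c
h(I, q) = q**2
X(t) = 1 (X(t) = sqrt(3 + (2 - 4)) = sqrt(3 - 2) = sqrt(1) = 1)
S = -288 (S = ((1 - 4) - 5)*(-6)**2 = (-3 - 5)*36 = -8*36 = -288)
-731 + (-1*607)*S = -731 - 1*607*(-288) = -731 - 607*(-288) = -731 + 174816 = 174085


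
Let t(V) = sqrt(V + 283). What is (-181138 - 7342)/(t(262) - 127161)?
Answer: 1497956580/1010619961 + 11780*sqrt(545)/1010619961 ≈ 1.4825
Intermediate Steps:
t(V) = sqrt(283 + V)
(-181138 - 7342)/(t(262) - 127161) = (-181138 - 7342)/(sqrt(283 + 262) - 127161) = -188480/(sqrt(545) - 127161) = -188480/(-127161 + sqrt(545))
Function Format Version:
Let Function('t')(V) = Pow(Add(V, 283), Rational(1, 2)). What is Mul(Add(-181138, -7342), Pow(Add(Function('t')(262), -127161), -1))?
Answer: Add(Rational(1497956580, 1010619961), Mul(Rational(11780, 1010619961), Pow(545, Rational(1, 2)))) ≈ 1.4825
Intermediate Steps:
Function('t')(V) = Pow(Add(283, V), Rational(1, 2))
Mul(Add(-181138, -7342), Pow(Add(Function('t')(262), -127161), -1)) = Mul(Add(-181138, -7342), Pow(Add(Pow(Add(283, 262), Rational(1, 2)), -127161), -1)) = Mul(-188480, Pow(Add(Pow(545, Rational(1, 2)), -127161), -1)) = Mul(-188480, Pow(Add(-127161, Pow(545, Rational(1, 2))), -1))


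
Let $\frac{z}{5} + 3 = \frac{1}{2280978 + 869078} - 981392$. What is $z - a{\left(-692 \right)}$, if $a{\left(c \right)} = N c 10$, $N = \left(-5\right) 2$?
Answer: $- \frac{15675229915795}{3150056} \approx -4.9762 \cdot 10^{6}$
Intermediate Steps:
$N = -10$
$a{\left(c \right)} = - 100 c$ ($a{\left(c \right)} = - 10 c 10 = - 100 c$)
$z = - \frac{15457246040595}{3150056}$ ($z = -15 + 5 \left(\frac{1}{2280978 + 869078} - 981392\right) = -15 + 5 \left(\frac{1}{3150056} - 981392\right) = -15 + 5 \left(- \frac{3091439757951}{3150056}\right) = -15 - \frac{15457198789755}{3150056} = - \frac{15457246040595}{3150056} \approx -4.907 \cdot 10^{6}$)
$z - a{\left(-692 \right)} = - \frac{15457246040595}{3150056} - \left(-100\right) \left(-692\right) = - \frac{15457246040595}{3150056} - 69200 = - \frac{15675229915795}{3150056}$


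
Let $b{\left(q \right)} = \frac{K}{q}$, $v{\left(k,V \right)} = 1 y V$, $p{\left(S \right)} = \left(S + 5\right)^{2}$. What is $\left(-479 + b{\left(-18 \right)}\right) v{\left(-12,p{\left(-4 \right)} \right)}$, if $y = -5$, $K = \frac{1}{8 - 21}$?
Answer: $\frac{560425}{234} \approx 2395.0$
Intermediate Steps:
$K = - \frac{1}{13}$ ($K = \frac{1}{-13} = - \frac{1}{13} \approx -0.076923$)
$p{\left(S \right)} = \left(5 + S\right)^{2}$
$v{\left(k,V \right)} = - 5 V$ ($v{\left(k,V \right)} = 1 \left(-5\right) V = - 5 V$)
$b{\left(q \right)} = - \frac{1}{13 q}$
$\left(-479 + b{\left(-18 \right)}\right) v{\left(-12,p{\left(-4 \right)} \right)} = \left(-479 - \frac{1}{13 \left(-18\right)}\right) \left(- 5 \left(5 - 4\right)^{2}\right) = \left(-479 - - \frac{1}{234}\right) \left(- 5 \cdot 1^{2}\right) = \left(-479 + \frac{1}{234}\right) \left(\left(-5\right) 1\right) = \left(- \frac{112085}{234}\right) \left(-5\right) = \frac{560425}{234}$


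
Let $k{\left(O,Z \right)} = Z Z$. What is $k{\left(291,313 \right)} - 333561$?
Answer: $-235592$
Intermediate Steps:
$k{\left(O,Z \right)} = Z^{2}$
$k{\left(291,313 \right)} - 333561 = 313^{2} - 333561 = 97969 - 333561 = -235592$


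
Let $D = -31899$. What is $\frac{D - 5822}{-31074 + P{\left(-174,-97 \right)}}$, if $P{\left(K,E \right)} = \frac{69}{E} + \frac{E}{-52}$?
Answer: $\frac{190264724}{156731435} \approx 1.214$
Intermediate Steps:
$P{\left(K,E \right)} = \frac{69}{E} - \frac{E}{52}$ ($P{\left(K,E \right)} = \frac{69}{E} + E \left(- \frac{1}{52}\right) = \frac{69}{E} - \frac{E}{52}$)
$\frac{D - 5822}{-31074 + P{\left(-174,-97 \right)}} = \frac{-31899 - 5822}{-31074 + \left(\frac{69}{-97} - - \frac{97}{52}\right)} = - \frac{37721}{-31074 + \left(69 \left(- \frac{1}{97}\right) + \frac{97}{52}\right)} = - \frac{37721}{-31074 + \left(- \frac{69}{97} + \frac{97}{52}\right)} = - \frac{37721}{-31074 + \frac{5821}{5044}} = - \frac{37721}{- \frac{156731435}{5044}} = \left(-37721\right) \left(- \frac{5044}{156731435}\right) = \frac{190264724}{156731435}$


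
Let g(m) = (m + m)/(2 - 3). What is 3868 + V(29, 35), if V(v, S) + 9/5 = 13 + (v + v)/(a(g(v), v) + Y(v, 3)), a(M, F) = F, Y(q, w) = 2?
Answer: 601566/155 ≈ 3881.1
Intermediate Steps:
g(m) = -2*m (g(m) = (2*m)/(-1) = (2*m)*(-1) = -2*m)
V(v, S) = 56/5 + 2*v/(2 + v) (V(v, S) = -9/5 + (13 + (v + v)/(v + 2)) = -9/5 + (13 + (2*v)/(2 + v)) = -9/5 + (13 + 2*v/(2 + v)) = 56/5 + 2*v/(2 + v))
3868 + V(29, 35) = 3868 + 2*(56 + 33*29)/(5*(2 + 29)) = 3868 + (2/5)*(56 + 957)/31 = 3868 + (2/5)*(1/31)*1013 = 3868 + 2026/155 = 601566/155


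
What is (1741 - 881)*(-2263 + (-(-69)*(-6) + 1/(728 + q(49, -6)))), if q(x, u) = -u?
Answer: -844914310/367 ≈ -2.3022e+6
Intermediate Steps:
(1741 - 881)*(-2263 + (-(-69)*(-6) + 1/(728 + q(49, -6)))) = (1741 - 881)*(-2263 + (-(-69)*(-6) + 1/(728 - 1*(-6)))) = 860*(-2263 + (-1*414 + 1/(728 + 6))) = 860*(-2263 + (-414 + 1/734)) = 860*(-2263 - 303875/734) = 860*(-1964917/734) = -844914310/367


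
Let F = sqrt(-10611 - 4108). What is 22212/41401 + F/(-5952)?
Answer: 22212/41401 - I*sqrt(14719)/5952 ≈ 0.53651 - 0.020383*I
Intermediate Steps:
F = I*sqrt(14719) (F = sqrt(-14719) = I*sqrt(14719) ≈ 121.32*I)
22212/41401 + F/(-5952) = 22212/41401 + (I*sqrt(14719))/(-5952) = 22212*(1/41401) + (I*sqrt(14719))*(-1/5952) = 22212/41401 - I*sqrt(14719)/5952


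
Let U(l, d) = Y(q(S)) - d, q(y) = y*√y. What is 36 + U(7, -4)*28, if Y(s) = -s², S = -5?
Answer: 3648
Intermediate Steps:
q(y) = y^(3/2)
U(l, d) = 125 - d (U(l, d) = -((-5)^(3/2))² - d = -(-5*I*√5)² - d = -1*(-125) - d = 125 - d)
36 + U(7, -4)*28 = 36 + (125 - 1*(-4))*28 = 36 + (125 + 4)*28 = 36 + 129*28 = 36 + 3612 = 3648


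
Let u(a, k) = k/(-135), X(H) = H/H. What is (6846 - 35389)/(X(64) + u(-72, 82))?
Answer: -3853305/53 ≈ -72704.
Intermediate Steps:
X(H) = 1
u(a, k) = -k/135 (u(a, k) = k*(-1/135) = -k/135)
(6846 - 35389)/(X(64) + u(-72, 82)) = (6846 - 35389)/(1 - 1/135*82) = -28543/(1 - 82/135) = -28543/53/135 = -28543*135/53 = -3853305/53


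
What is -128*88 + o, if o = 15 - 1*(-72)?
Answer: -11177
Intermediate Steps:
o = 87 (o = 15 + 72 = 87)
-128*88 + o = -128*88 + 87 = -11264 + 87 = -11177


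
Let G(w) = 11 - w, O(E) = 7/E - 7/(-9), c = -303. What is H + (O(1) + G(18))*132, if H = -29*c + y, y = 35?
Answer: 26774/3 ≈ 8924.7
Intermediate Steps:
O(E) = 7/9 + 7/E (O(E) = 7/E - 7*(-1/9) = 7/E + 7/9 = 7/9 + 7/E)
H = 8822 (H = -29*(-303) + 35 = 8787 + 35 = 8822)
H + (O(1) + G(18))*132 = 8822 + ((7/9 + 7/1) + (11 - 1*18))*132 = 8822 + ((7/9 + 7*1) + (11 - 18))*132 = 8822 + ((7/9 + 7) - 7)*132 = 8822 + (70/9 - 7)*132 = 8822 + (7/9)*132 = 8822 + 308/3 = 26774/3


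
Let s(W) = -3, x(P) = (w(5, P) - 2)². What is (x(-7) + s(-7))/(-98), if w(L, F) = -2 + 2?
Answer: -1/98 ≈ -0.010204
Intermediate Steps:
w(L, F) = 0
x(P) = 4 (x(P) = (0 - 2)² = (-2)² = 4)
(x(-7) + s(-7))/(-98) = (4 - 3)/(-98) = 1*(-1/98) = -1/98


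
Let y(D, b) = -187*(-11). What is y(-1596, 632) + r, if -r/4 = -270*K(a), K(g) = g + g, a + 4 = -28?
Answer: -67063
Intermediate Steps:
a = -32 (a = -4 - 28 = -32)
K(g) = 2*g
y(D, b) = 2057
r = -69120 (r = -(-1080)*2*(-32) = -(-1080)*(-64) = -4*17280 = -69120)
y(-1596, 632) + r = 2057 - 69120 = -67063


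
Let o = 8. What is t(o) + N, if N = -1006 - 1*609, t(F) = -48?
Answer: -1663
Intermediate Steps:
N = -1615 (N = -1006 - 609 = -1615)
t(o) + N = -48 - 1615 = -1663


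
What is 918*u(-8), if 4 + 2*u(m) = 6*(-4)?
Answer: -12852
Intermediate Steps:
u(m) = -14 (u(m) = -2 + (6*(-4))/2 = -2 + (1/2)*(-24) = -2 - 12 = -14)
918*u(-8) = 918*(-14) = -12852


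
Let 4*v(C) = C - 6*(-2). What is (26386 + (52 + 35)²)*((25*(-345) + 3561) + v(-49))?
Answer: -689048815/4 ≈ -1.7226e+8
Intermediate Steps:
v(C) = 3 + C/4 (v(C) = (C - 6*(-2))/4 = (C + 12)/4 = (12 + C)/4 = 3 + C/4)
(26386 + (52 + 35)²)*((25*(-345) + 3561) + v(-49)) = (26386 + (52 + 35)²)*((25*(-345) + 3561) + (3 + (¼)*(-49))) = (26386 + 87²)*((-8625 + 3561) + (3 - 49/4)) = (26386 + 7569)*(-5064 - 37/4) = 33955*(-20293/4) = -689048815/4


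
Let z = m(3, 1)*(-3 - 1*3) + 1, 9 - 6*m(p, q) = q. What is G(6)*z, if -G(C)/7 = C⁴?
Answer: 63504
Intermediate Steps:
m(p, q) = 3/2 - q/6
z = -7 (z = (3/2 - ⅙*1)*(-3 - 1*3) + 1 = (3/2 - ⅙)*(-3 - 3) + 1 = (4/3)*(-6) + 1 = -8 + 1 = -7)
G(C) = -7*C⁴
G(6)*z = -7*6⁴*(-7) = -7*1296*(-7) = -9072*(-7) = 63504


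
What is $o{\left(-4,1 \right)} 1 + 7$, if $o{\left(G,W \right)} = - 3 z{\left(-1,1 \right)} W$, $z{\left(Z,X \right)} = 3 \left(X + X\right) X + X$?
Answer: $-14$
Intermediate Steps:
$z{\left(Z,X \right)} = X + 6 X^{2}$ ($z{\left(Z,X \right)} = 3 \cdot 2 X X + X = 6 X X + X = 6 X^{2} + X = X + 6 X^{2}$)
$o{\left(G,W \right)} = - 21 W$ ($o{\left(G,W \right)} = - 3 \cdot 1 \left(1 + 6 \cdot 1\right) W = - 3 \cdot 1 \left(1 + 6\right) W = - 3 \cdot 1 \cdot 7 W = \left(-3\right) 7 W = - 21 W$)
$o{\left(-4,1 \right)} 1 + 7 = \left(-21\right) 1 \cdot 1 + 7 = \left(-21\right) 1 + 7 = -21 + 7 = -14$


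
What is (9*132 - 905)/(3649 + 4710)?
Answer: 283/8359 ≈ 0.033856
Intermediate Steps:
(9*132 - 905)/(3649 + 4710) = (1188 - 905)/8359 = 283*(1/8359) = 283/8359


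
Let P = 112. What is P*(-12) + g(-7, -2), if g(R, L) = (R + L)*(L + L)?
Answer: -1308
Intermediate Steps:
g(R, L) = 2*L*(L + R) (g(R, L) = (L + R)*(2*L) = 2*L*(L + R))
P*(-12) + g(-7, -2) = 112*(-12) + 2*(-2)*(-2 - 7) = -1344 + 2*(-2)*(-9) = -1344 + 36 = -1308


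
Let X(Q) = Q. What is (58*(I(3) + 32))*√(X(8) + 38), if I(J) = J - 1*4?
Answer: 1798*√46 ≈ 12195.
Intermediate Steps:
I(J) = -4 + J (I(J) = J - 4 = -4 + J)
(58*(I(3) + 32))*√(X(8) + 38) = (58*((-4 + 3) + 32))*√(8 + 38) = (58*(-1 + 32))*√46 = (58*31)*√46 = 1798*√46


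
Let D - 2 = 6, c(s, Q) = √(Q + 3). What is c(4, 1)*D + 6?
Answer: 22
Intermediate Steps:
c(s, Q) = √(3 + Q)
D = 8 (D = 2 + 6 = 8)
c(4, 1)*D + 6 = √(3 + 1)*8 + 6 = √4*8 + 6 = 2*8 + 6 = 16 + 6 = 22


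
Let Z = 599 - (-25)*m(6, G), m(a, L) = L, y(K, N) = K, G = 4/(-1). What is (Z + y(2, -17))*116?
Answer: 58116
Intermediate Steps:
G = -4 (G = 4*(-1) = -4)
Z = 499 (Z = 599 - (-25)*(-4) = 599 - 1*100 = 599 - 100 = 499)
(Z + y(2, -17))*116 = (499 + 2)*116 = 501*116 = 58116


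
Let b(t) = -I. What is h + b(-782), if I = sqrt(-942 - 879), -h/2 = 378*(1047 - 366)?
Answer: -514836 - I*sqrt(1821) ≈ -5.1484e+5 - 42.673*I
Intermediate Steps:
h = -514836 (h = -756*(1047 - 366) = -756*681 = -2*257418 = -514836)
I = I*sqrt(1821) (I = sqrt(-1821) = I*sqrt(1821) ≈ 42.673*I)
b(t) = -I*sqrt(1821)
h + b(-782) = -514836 - I*sqrt(1821)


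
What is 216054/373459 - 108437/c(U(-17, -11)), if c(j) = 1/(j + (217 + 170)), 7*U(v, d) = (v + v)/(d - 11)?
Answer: -172493112073510/4108049 ≈ -4.1989e+7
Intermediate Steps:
U(v, d) = 2*v/(7*(-11 + d)) (U(v, d) = ((v + v)/(d - 11))/7 = ((2*v)/(-11 + d))/7 = (2*v/(-11 + d))/7 = 2*v/(7*(-11 + d)))
c(j) = 1/(387 + j) (c(j) = 1/(j + 387) = 1/(387 + j))
216054/373459 - 108437/c(U(-17, -11)) = 216054/373459 - (41965119 - 526694/(-11 - 11)) = 216054*(1/373459) - 108437/(1/(387 + (2/7)*(-17)/(-22))) = 216054/373459 - 108437/(1/(387 + (2/7)*(-17)*(-1/22))) = 216054/373459 - 108437/(1/(387 + 17/77)) = 216054/373459 - 108437/(1/(29816/77)) = 216054/373459 - 108437/77/29816 = 216054/373459 - 108437*29816/77 = 216054/373459 - 461879656/11 = -172493112073510/4108049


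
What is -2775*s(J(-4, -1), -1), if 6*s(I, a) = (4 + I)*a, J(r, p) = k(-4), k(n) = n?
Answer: 0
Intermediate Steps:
J(r, p) = -4
s(I, a) = a*(4 + I)/6 (s(I, a) = ((4 + I)*a)/6 = (a*(4 + I))/6 = a*(4 + I)/6)
-2775*s(J(-4, -1), -1) = -925*(-1)*(4 - 4)/2 = -925*(-1)*0/2 = -2775*0 = 0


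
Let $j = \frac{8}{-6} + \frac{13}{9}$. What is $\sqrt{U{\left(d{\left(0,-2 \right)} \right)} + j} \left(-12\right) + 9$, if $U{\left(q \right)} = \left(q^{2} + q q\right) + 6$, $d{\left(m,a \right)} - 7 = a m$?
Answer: $9 - 4 \sqrt{937} \approx -113.44$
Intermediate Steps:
$d{\left(m,a \right)} = 7 + a m$
$U{\left(q \right)} = 6 + 2 q^{2}$ ($U{\left(q \right)} = \left(q^{2} + q^{2}\right) + 6 = 2 q^{2} + 6 = 6 + 2 q^{2}$)
$j = \frac{1}{9}$ ($j = 8 \left(- \frac{1}{6}\right) + 13 \cdot \frac{1}{9} = - \frac{4}{3} + \frac{13}{9} = \frac{1}{9} \approx 0.11111$)
$\sqrt{U{\left(d{\left(0,-2 \right)} \right)} + j} \left(-12\right) + 9 = \sqrt{\left(6 + 2 \left(7 - 0\right)^{2}\right) + \frac{1}{9}} \left(-12\right) + 9 = \sqrt{\left(6 + 2 \left(7 + 0\right)^{2}\right) + \frac{1}{9}} \left(-12\right) + 9 = \sqrt{\left(6 + 2 \cdot 7^{2}\right) + \frac{1}{9}} \left(-12\right) + 9 = \sqrt{\left(6 + 2 \cdot 49\right) + \frac{1}{9}} \left(-12\right) + 9 = \sqrt{\left(6 + 98\right) + \frac{1}{9}} \left(-12\right) + 9 = \sqrt{104 + \frac{1}{9}} \left(-12\right) + 9 = \sqrt{\frac{937}{9}} \left(-12\right) + 9 = \frac{\sqrt{937}}{3} \left(-12\right) + 9 = - 4 \sqrt{937} + 9 = 9 - 4 \sqrt{937}$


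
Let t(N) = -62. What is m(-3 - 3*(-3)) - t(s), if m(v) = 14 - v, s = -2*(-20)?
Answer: 70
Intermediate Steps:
s = 40
m(-3 - 3*(-3)) - t(s) = (14 - (-3 - 3*(-3))) - 1*(-62) = (14 - (-3 + 9)) + 62 = (14 - 1*6) + 62 = (14 - 6) + 62 = 8 + 62 = 70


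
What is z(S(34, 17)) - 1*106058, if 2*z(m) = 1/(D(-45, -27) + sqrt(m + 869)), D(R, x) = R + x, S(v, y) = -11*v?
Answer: -55256222/521 - sqrt(55)/3126 ≈ -1.0606e+5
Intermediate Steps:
z(m) = 1/(2*(-72 + sqrt(869 + m))) (z(m) = 1/(2*((-45 - 27) + sqrt(m + 869))) = 1/(2*(-72 + sqrt(869 + m))))
z(S(34, 17)) - 1*106058 = 1/(2*(-72 + sqrt(869 - 11*34))) - 1*106058 = 1/(2*(-72 + sqrt(869 - 374))) - 106058 = 1/(2*(-72 + sqrt(495))) - 106058 = 1/(2*(-72 + 3*sqrt(55))) - 106058 = -106058 + 1/(2*(-72 + 3*sqrt(55)))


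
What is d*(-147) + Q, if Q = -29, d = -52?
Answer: 7615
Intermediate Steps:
d*(-147) + Q = -52*(-147) - 29 = 7644 - 29 = 7615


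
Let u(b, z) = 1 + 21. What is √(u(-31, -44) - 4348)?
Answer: I*√4326 ≈ 65.772*I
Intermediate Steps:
u(b, z) = 22
√(u(-31, -44) - 4348) = √(22 - 4348) = √(-4326) = I*√4326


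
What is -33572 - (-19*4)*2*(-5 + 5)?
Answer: -33572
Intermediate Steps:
-33572 - (-19*4)*2*(-5 + 5) = -33572 - (-76)*2*0 = -33572 - (-76)*0 = -33572 - 1*0 = -33572 + 0 = -33572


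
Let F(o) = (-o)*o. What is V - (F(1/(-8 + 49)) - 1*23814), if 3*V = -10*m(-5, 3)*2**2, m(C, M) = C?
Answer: 120430205/5043 ≈ 23881.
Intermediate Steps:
F(o) = -o**2
V = 200/3 (V = (-10*(-5)*2**2)/3 = (50*4)/3 = (1/3)*200 = 200/3 ≈ 66.667)
V - (F(1/(-8 + 49)) - 1*23814) = 200/3 - (-(1/(-8 + 49))**2 - 1*23814) = 200/3 - (-(1/41)**2 - 23814) = 200/3 - (-1*1/1681 - 23814) = 200/3 - (-1/1681 - 23814) = 200/3 - 1*(-40031335/1681) = 200/3 + 40031335/1681 = 120430205/5043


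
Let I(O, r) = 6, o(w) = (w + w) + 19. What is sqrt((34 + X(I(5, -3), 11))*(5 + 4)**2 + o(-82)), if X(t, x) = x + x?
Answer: sqrt(4391) ≈ 66.265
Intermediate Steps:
o(w) = 19 + 2*w (o(w) = 2*w + 19 = 19 + 2*w)
X(t, x) = 2*x
sqrt((34 + X(I(5, -3), 11))*(5 + 4)**2 + o(-82)) = sqrt((34 + 2*11)*(5 + 4)**2 + (19 + 2*(-82))) = sqrt((34 + 22)*9**2 + (19 - 164)) = sqrt(56*81 - 145) = sqrt(4536 - 145) = sqrt(4391)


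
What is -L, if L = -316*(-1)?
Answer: -316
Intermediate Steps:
L = 316
-L = -1*316 = -316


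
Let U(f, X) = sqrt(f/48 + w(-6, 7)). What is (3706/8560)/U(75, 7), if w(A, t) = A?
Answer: -1853*I*sqrt(71)/75970 ≈ -0.20552*I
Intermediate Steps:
U(f, X) = sqrt(-6 + f/48) (U(f, X) = sqrt(f/48 - 6) = sqrt(-6 + f/48))
(3706/8560)/U(75, 7) = (3706/8560)/((sqrt(-864 + 3*75)/12)) = (3706*(1/8560))/((sqrt(-864 + 225)/12)) = 1853/(4280*((sqrt(-639)/12))) = 1853/(4280*(((3*I*sqrt(71))/12))) = 1853/(4280*((I*sqrt(71)/4))) = 1853*(-4*I*sqrt(71)/71)/4280 = -1853*I*sqrt(71)/75970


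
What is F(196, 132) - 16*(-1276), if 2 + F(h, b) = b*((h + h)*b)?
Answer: 6850622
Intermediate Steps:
F(h, b) = -2 + 2*h*b² (F(h, b) = -2 + b*((h + h)*b) = -2 + b*((2*h)*b) = -2 + b*(2*b*h) = -2 + 2*h*b²)
F(196, 132) - 16*(-1276) = (-2 + 2*196*132²) - 16*(-1276) = (-2 + 2*196*17424) + 20416 = (-2 + 6830208) + 20416 = 6830206 + 20416 = 6850622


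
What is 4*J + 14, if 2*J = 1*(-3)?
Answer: 8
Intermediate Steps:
J = -3/2 (J = (1*(-3))/2 = (1/2)*(-3) = -3/2 ≈ -1.5000)
4*J + 14 = 4*(-3/2) + 14 = -6 + 14 = 8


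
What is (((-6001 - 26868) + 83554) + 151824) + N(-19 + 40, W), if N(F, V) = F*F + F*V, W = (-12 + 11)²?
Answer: 202971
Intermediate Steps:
W = 1 (W = (-1)² = 1)
N(F, V) = F² + F*V
(((-6001 - 26868) + 83554) + 151824) + N(-19 + 40, W) = (((-6001 - 26868) + 83554) + 151824) + (-19 + 40)*((-19 + 40) + 1) = ((-32869 + 83554) + 151824) + 21*(21 + 1) = (50685 + 151824) + 21*22 = 202509 + 462 = 202971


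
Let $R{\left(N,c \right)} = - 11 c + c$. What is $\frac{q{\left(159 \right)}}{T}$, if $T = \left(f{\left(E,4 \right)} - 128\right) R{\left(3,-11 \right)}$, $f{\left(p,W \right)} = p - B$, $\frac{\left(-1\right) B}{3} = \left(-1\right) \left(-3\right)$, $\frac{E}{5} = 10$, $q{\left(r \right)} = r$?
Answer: $- \frac{53}{2530} \approx -0.020949$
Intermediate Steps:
$E = 50$ ($E = 5 \cdot 10 = 50$)
$B = -9$ ($B = - 3 \left(\left(-1\right) \left(-3\right)\right) = \left(-3\right) 3 = -9$)
$f{\left(p,W \right)} = 9 + p$ ($f{\left(p,W \right)} = p - -9 = p + 9 = 9 + p$)
$R{\left(N,c \right)} = - 10 c$
$T = -7590$ ($T = \left(\left(9 + 50\right) - 128\right) \left(\left(-10\right) \left(-11\right)\right) = \left(59 - 128\right) 110 = \left(-69\right) 110 = -7590$)
$\frac{q{\left(159 \right)}}{T} = \frac{159}{-7590} = 159 \left(- \frac{1}{7590}\right) = - \frac{53}{2530}$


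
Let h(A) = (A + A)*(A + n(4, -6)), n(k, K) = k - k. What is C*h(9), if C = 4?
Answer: 648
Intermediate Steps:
n(k, K) = 0
h(A) = 2*A² (h(A) = (A + A)*(A + 0) = (2*A)*A = 2*A²)
C*h(9) = 4*(2*9²) = 4*(2*81) = 4*162 = 648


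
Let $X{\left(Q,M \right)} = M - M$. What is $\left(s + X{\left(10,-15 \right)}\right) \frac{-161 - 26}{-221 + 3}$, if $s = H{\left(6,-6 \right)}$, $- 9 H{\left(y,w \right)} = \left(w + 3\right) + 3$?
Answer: $0$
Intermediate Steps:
$H{\left(y,w \right)} = - \frac{2}{3} - \frac{w}{9}$ ($H{\left(y,w \right)} = - \frac{\left(w + 3\right) + 3}{9} = - \frac{\left(3 + w\right) + 3}{9} = - \frac{6 + w}{9} = - \frac{2}{3} - \frac{w}{9}$)
$s = 0$ ($s = - \frac{2}{3} - - \frac{2}{3} = - \frac{2}{3} + \frac{2}{3} = 0$)
$X{\left(Q,M \right)} = 0$
$\left(s + X{\left(10,-15 \right)}\right) \frac{-161 - 26}{-221 + 3} = \left(0 + 0\right) \frac{-161 - 26}{-221 + 3} = 0 \left(- \frac{187}{-218}\right) = 0 \left(\left(-187\right) \left(- \frac{1}{218}\right)\right) = 0 \cdot \frac{187}{218} = 0$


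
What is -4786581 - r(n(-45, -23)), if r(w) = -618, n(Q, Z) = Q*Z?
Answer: -4785963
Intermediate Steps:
-4786581 - r(n(-45, -23)) = -4786581 - 1*(-618) = -4786581 + 618 = -4785963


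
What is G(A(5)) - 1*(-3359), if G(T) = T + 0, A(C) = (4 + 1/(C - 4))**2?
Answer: 3384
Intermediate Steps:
A(C) = (4 + 1/(-4 + C))**2
G(T) = T
G(A(5)) - 1*(-3359) = (-15 + 4*5)**2/(-4 + 5)**2 - 1*(-3359) = (-15 + 20)**2/1**2 + 3359 = 5**2*1 + 3359 = 25*1 + 3359 = 25 + 3359 = 3384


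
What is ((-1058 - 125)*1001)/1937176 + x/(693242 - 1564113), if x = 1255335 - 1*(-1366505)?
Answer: -6110236157233/1687030400296 ≈ -3.6219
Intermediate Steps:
x = 2621840 (x = 1255335 + 1366505 = 2621840)
((-1058 - 125)*1001)/1937176 + x/(693242 - 1564113) = ((-1058 - 125)*1001)/1937176 + 2621840/(693242 - 1564113) = -1183*1001*(1/1937176) + 2621840/(-870871) = -1184183*1/1937176 + 2621840*(-1/870871) = -1184183/1937176 - 2621840/870871 = -6110236157233/1687030400296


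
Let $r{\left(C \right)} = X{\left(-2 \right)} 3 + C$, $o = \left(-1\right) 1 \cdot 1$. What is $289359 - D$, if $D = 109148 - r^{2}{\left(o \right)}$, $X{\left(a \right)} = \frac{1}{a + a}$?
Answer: $\frac{2883425}{16} \approx 1.8021 \cdot 10^{5}$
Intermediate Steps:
$X{\left(a \right)} = \frac{1}{2 a}$
$o = -1$ ($o = \left(-1\right) 1 = -1$)
$r{\left(C \right)} = - \frac{3}{4} + C$ ($r{\left(C \right)} = \frac{1}{2 \left(-2\right)} 3 + C = \frac{1}{2} \left(- \frac{1}{2}\right) 3 + C = \left(- \frac{1}{4}\right) 3 + C = - \frac{3}{4} + C$)
$D = \frac{1746319}{16}$ ($D = 109148 - \left(- \frac{3}{4} - 1\right)^{2} = 109148 - \left(- \frac{7}{4}\right)^{2} = 109148 - \frac{49}{16} = \frac{1746319}{16} \approx 1.0915 \cdot 10^{5}$)
$289359 - D = 289359 - \frac{1746319}{16} = \frac{2883425}{16}$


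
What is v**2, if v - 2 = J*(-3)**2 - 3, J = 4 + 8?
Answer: 11449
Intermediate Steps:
J = 12
v = 107 (v = 2 + (12*(-3)**2 - 3) = 2 + (12*9 - 3) = 2 + (108 - 3) = 2 + 105 = 107)
v**2 = 107**2 = 11449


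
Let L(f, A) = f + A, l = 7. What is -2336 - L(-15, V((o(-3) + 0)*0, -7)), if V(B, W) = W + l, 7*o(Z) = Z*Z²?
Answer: -2321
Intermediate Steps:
o(Z) = Z³/7 (o(Z) = (Z*Z²)/7 = Z³/7)
V(B, W) = 7 + W (V(B, W) = W + 7 = 7 + W)
L(f, A) = A + f
-2336 - L(-15, V((o(-3) + 0)*0, -7)) = -2336 - ((7 - 7) - 15) = -2336 - (0 - 15) = -2336 - 1*(-15) = -2336 + 15 = -2321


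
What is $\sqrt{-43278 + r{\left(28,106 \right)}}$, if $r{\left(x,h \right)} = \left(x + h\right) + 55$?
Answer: $i \sqrt{43089} \approx 207.58 i$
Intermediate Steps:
$r{\left(x,h \right)} = 55 + h + x$ ($r{\left(x,h \right)} = \left(h + x\right) + 55 = 55 + h + x$)
$\sqrt{-43278 + r{\left(28,106 \right)}} = \sqrt{-43278 + \left(55 + 106 + 28\right)} = \sqrt{-43278 + 189} = \sqrt{-43089} = i \sqrt{43089}$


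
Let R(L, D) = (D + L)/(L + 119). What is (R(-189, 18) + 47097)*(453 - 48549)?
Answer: -79285318128/35 ≈ -2.2653e+9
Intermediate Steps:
R(L, D) = (D + L)/(119 + L)
(R(-189, 18) + 47097)*(453 - 48549) = ((18 - 189)/(119 - 189) + 47097)*(453 - 48549) = (-171/(-70) + 47097)*(-48096) = (-1/70*(-171) + 47097)*(-48096) = (171/70 + 47097)*(-48096) = (3296961/70)*(-48096) = -79285318128/35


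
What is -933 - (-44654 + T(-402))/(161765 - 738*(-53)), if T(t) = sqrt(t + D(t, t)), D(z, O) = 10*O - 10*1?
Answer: -187375453/200879 - 4*I*sqrt(277)/200879 ≈ -932.78 - 0.00033141*I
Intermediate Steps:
D(z, O) = -10 + 10*O (D(z, O) = 10*O - 10 = -10 + 10*O)
T(t) = sqrt(-10 + 11*t) (T(t) = sqrt(t + (-10 + 10*t)) = sqrt(-10 + 11*t))
-933 - (-44654 + T(-402))/(161765 - 738*(-53)) = -933 - (-44654 + sqrt(-10 + 11*(-402)))/(161765 - 738*(-53)) = -933 - (-44654 + sqrt(-10 - 4422))/(161765 + 39114) = -933 - (-44654 + sqrt(-4432))/200879 = -933 - (-44654 + 4*I*sqrt(277))/200879 = -933 - (-44654/200879 + 4*I*sqrt(277)/200879) = -933 + (44654/200879 - 4*I*sqrt(277)/200879) = -187375453/200879 - 4*I*sqrt(277)/200879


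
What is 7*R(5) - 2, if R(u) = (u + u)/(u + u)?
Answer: 5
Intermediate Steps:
R(u) = 1 (R(u) = (2*u)/((2*u)) = (2*u)*(1/(2*u)) = 1)
7*R(5) - 2 = 7*1 - 2 = 7 - 2 = 5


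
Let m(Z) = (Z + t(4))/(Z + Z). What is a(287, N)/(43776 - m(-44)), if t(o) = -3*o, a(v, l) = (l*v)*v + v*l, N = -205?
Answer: -186389280/481529 ≈ -387.08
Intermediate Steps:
a(v, l) = l*v + l*v² (a(v, l) = l*v² + l*v = l*v + l*v²)
m(Z) = (-12 + Z)/(2*Z) (m(Z) = (Z - 3*4)/(Z + Z) = (Z - 12)/((2*Z)) = (-12 + Z)*(1/(2*Z)) = (-12 + Z)/(2*Z))
a(287, N)/(43776 - m(-44)) = (-205*287*(1 + 287))/(43776 - (-12 - 44)/(2*(-44))) = (-205*287*288)/(43776 - (-1)*(-56)/(2*44)) = -16944480/(43776 - 1*7/11) = -16944480/(43776 - 7/11) = -16944480/481529/11 = -16944480*11/481529 = -186389280/481529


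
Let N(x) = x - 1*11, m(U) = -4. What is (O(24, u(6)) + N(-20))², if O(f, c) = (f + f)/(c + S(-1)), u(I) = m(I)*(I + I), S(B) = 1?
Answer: 2265025/2209 ≈ 1025.4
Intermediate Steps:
N(x) = -11 + x (N(x) = x - 11 = -11 + x)
u(I) = -8*I (u(I) = -4*(I + I) = -8*I)
O(f, c) = 2*f/(1 + c) (O(f, c) = (f + f)/(c + 1) = (2*f)/(1 + c) = 2*f/(1 + c))
(O(24, u(6)) + N(-20))² = (2*24/(1 - 8*6) + (-11 - 20))² = (2*24/(1 - 48) - 31)² = (2*24/(-47) - 31)² = (2*24*(-1/47) - 31)² = (-48/47 - 31)² = (-1505/47)² = 2265025/2209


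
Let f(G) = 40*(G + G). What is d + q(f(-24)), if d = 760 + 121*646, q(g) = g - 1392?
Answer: 75614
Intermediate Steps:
f(G) = 80*G (f(G) = 40*(2*G) = 80*G)
q(g) = -1392 + g
d = 78926 (d = 760 + 78166 = 78926)
d + q(f(-24)) = 78926 + (-1392 + 80*(-24)) = 78926 + (-1392 - 1920) = 78926 - 3312 = 75614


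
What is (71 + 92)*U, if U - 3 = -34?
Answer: -5053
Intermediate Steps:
U = -31 (U = 3 - 34 = -31)
(71 + 92)*U = (71 + 92)*(-31) = 163*(-31) = -5053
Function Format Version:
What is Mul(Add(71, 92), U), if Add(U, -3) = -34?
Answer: -5053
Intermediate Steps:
U = -31 (U = Add(3, -34) = -31)
Mul(Add(71, 92), U) = Mul(Add(71, 92), -31) = Mul(163, -31) = -5053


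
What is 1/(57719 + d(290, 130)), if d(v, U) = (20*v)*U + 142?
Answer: 1/811861 ≈ 1.2317e-6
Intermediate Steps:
d(v, U) = 142 + 20*U*v (d(v, U) = 20*U*v + 142 = 142 + 20*U*v)
1/(57719 + d(290, 130)) = 1/(57719 + (142 + 20*130*290)) = 1/(57719 + (142 + 754000)) = 1/(57719 + 754142) = 1/811861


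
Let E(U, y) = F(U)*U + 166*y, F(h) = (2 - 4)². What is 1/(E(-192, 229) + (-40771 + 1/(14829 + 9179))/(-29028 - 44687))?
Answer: 1769749720/65917076901287 ≈ 2.6848e-5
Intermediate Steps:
F(h) = 4 (F(h) = (-2)² = 4)
E(U, y) = 4*U + 166*y
1/(E(-192, 229) + (-40771 + 1/(14829 + 9179))/(-29028 - 44687)) = 1/((4*(-192) + 166*229) + (-40771 + 1/(14829 + 9179))/(-29028 - 44687)) = 1/((-768 + 38014) + (-40771 + 1/24008)/(-73715)) = 1/(37246 + (-40771 + 1/24008)*(-1/73715)) = 1/(37246 - 978830167/24008*(-1/73715)) = 1/(37246 + 978830167/1769749720) = 1/(65917076901287/1769749720) = 1769749720/65917076901287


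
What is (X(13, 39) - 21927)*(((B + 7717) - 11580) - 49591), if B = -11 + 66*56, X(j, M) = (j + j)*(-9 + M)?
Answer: 1052465043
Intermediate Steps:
X(j, M) = 2*j*(-9 + M) (X(j, M) = (2*j)*(-9 + M) = 2*j*(-9 + M))
B = 3685 (B = -11 + 3696 = 3685)
(X(13, 39) - 21927)*(((B + 7717) - 11580) - 49591) = (2*13*(-9 + 39) - 21927)*(((3685 + 7717) - 11580) - 49591) = (2*13*30 - 21927)*((11402 - 11580) - 49591) = (780 - 21927)*(-178 - 49591) = -21147*(-49769) = 1052465043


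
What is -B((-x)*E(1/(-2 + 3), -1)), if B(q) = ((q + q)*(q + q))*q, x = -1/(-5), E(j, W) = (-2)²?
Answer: 256/125 ≈ 2.0480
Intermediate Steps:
E(j, W) = 4
x = ⅕ (x = -1*(-⅕) = ⅕ ≈ 0.20000)
B(q) = 4*q³ (B(q) = ((2*q)*(2*q))*q = (4*q²)*q = 4*q³)
-B((-x)*E(1/(-2 + 3), -1)) = -4*(-1*⅕*4)³ = -4*(-⅕*4)³ = -4*(-⅘)³ = -4*(-64)/125 = -1*(-256/125) = 256/125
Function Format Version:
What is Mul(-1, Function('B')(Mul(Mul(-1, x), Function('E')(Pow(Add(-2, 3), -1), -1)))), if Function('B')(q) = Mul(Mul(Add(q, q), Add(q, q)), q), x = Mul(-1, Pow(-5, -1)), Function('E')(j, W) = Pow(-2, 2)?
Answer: Rational(256, 125) ≈ 2.0480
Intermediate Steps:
Function('E')(j, W) = 4
x = Rational(1, 5) (x = Mul(-1, Rational(-1, 5)) = Rational(1, 5) ≈ 0.20000)
Function('B')(q) = Mul(4, Pow(q, 3)) (Function('B')(q) = Mul(Mul(Mul(2, q), Mul(2, q)), q) = Mul(Mul(4, Pow(q, 2)), q) = Mul(4, Pow(q, 3)))
Mul(-1, Function('B')(Mul(Mul(-1, x), Function('E')(Pow(Add(-2, 3), -1), -1)))) = Mul(-1, Mul(4, Pow(Mul(Mul(-1, Rational(1, 5)), 4), 3))) = Mul(-1, Mul(4, Pow(Mul(Rational(-1, 5), 4), 3))) = Mul(-1, Mul(4, Pow(Rational(-4, 5), 3))) = Mul(-1, Mul(4, Rational(-64, 125))) = Mul(-1, Rational(-256, 125)) = Rational(256, 125)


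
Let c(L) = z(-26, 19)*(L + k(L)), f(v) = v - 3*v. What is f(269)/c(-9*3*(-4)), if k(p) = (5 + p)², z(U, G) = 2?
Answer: -269/12877 ≈ -0.020890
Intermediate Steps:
f(v) = -2*v
c(L) = 2*L + 2*(5 + L)² (c(L) = 2*(L + (5 + L)²) = 2*L + 2*(5 + L)²)
f(269)/c(-9*3*(-4)) = (-2*269)/(2*(-9*3*(-4)) + 2*(5 - 9*3*(-4))²) = -538/(2*(-27*(-4)) + 2*(5 - 27*(-4))²) = -538/(2*108 + 2*(5 + 108)²) = -538/(216 + 2*113²) = -538/(216 + 2*12769) = -538/(216 + 25538) = -538/25754 = -538*1/25754 = -269/12877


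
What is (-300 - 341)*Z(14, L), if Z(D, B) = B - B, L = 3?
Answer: 0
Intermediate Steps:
Z(D, B) = 0
(-300 - 341)*Z(14, L) = (-300 - 341)*0 = -641*0 = 0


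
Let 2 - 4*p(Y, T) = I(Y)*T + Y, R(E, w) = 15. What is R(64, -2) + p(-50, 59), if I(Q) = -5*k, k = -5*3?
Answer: -4313/4 ≈ -1078.3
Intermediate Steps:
k = -15
I(Q) = 75 (I(Q) = -5*(-15) = 75)
p(Y, T) = ½ - 75*T/4 - Y/4 (p(Y, T) = ½ - (75*T + Y)/4 = ½ - (Y + 75*T)/4 = ½ + (-75*T/4 - Y/4) = ½ - 75*T/4 - Y/4)
R(64, -2) + p(-50, 59) = 15 + (½ - 75/4*59 - ¼*(-50)) = 15 + (½ - 4425/4 + 25/2) = 15 - 4373/4 = -4313/4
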